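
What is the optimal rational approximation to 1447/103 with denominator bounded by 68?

Expand x = 1447/103 as a continued fraction with the Euclidean algorithm:
  1447 = 14*103 + 5, so a_0 = 14.
  103 = 20*5 + 3, so a_1 = 20.
  5 = 1*3 + 2, so a_2 = 1.
  3 = 1*2 + 1, so a_3 = 1.
  2 = 2*1 + 0, so a_4 = 2.
so x = [14; 20, 1, 1, 2].
Convergents (p_i = a_i*p_{i-1} + p_{i-2}, q_i = a_i*q_{i-1} + q_{i-2} with p_{-2}=0, p_{-1}=1, q_{-2}=1, q_{-1}=0), until the denominator exceeds 68:
  i=0: a_0=14, p_0 = 14*1 + 0 = 14, q_0 = 14*0 + 1 = 1.
  i=1: a_1=20, p_1 = 20*14 + 1 = 281, q_1 = 20*1 + 0 = 20.
  i=2: a_2=1, p_2 = 1*281 + 14 = 295, q_2 = 1*20 + 1 = 21.
  i=3: a_3=1, p_3 = 1*295 + 281 = 576, q_3 = 1*21 + 20 = 41.
  i=4: a_4=2, p_4 = 2*576 + 295 = 1447, q_4 = 2*41 + 21 = 103.
q_4 = 103 > 68, so the last convergent with denominator <= 68 is p_3/q_3 = 576/41.
The closest fraction with denominator <= 68 is either p_3/q_3 or the intermediate fraction (k*p_3 + p_2)/(k*q_3 + q_2) with the largest k >= 1 whose denominator stays <= 68; these approach x as k grows, and every other convergent or intermediate fraction in range is farther away.
Largest k: floor((68 - q_2)/q_3) = floor((68 - 21)/41) = 1.
That gives (1*576 + 295)/(1*41 + 21) = 871/62.
Compare the errors: |x - 576/41| = |1447*41 - 576*103|/(103*41) = 1/4223, and |x - 871/62| = |1447*62 - 871*103|/(103*62) = 1/6386.
Cross-multiplying, 1*4223 = 4223 < 6386 = 1*6386, so 1/6386 is smaller: the intermediate fraction 871/62 is closer to x than 576/41.

871/62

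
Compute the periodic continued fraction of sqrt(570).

[23; (1, 6, 1, 46)]

Write x_i = (sqrt(570) + m_i)/d_i with (m_0, d_0) = (0, 1). a_0 = floor(sqrt(570)) = 23, since 23^2 = 529 <= 570 < 576 = 24^2.
Iterate m_{i+1} = d_i*a_i - m_i, d_{i+1} = (570 - m_{i+1}^2)/d_i, a_{i+1} = floor((a_0 + m_{i+1})/d_{i+1}):
  m_1 = 1*23 - 0 = 23, d_1 = (570 - 23^2)/1 = 41/1 = 41, a_1 = floor((23 + 23)/41) = 1.
  m_2 = 41*1 - 23 = 18, d_2 = (570 - 18^2)/41 = 246/41 = 6, a_2 = floor((23 + 18)/6) = 6.
  m_3 = 6*6 - 18 = 18, d_3 = (570 - 18^2)/6 = 246/6 = 41, a_3 = floor((23 + 18)/41) = 1.
  m_4 = 41*1 - 18 = 23, d_4 = (570 - 23^2)/41 = 41/41 = 1, a_4 = floor((23 + 23)/1) = 46.
  m_5 = 1*46 - 23 = 23, d_5 = (570 - 23^2)/1 = 41/1 = 41: (m_5, d_5) = (m_1, d_1) = (23, 41), so from here the quotients repeat a_1, ..., a_4; the period length is 4.
Hence the expansion of sqrt(570) is a_0 = 23 followed by the repeating block 1, 6, 1, 46 (period 4).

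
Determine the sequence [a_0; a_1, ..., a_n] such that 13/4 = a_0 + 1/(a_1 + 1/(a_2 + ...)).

[3; 4]

Run the Euclidean algorithm on 13 and 4; the successive quotients are the partial quotients a_0, a_1, ... (each step inverts the fractional part left over by the previous one):
  13 = 3*4 + 1, so a_0 = 3.
  4 = 4*1 + 0, so a_1 = 4.
The remainder reaches 0 after 2 divisions, so the expansion has 2 partial quotients, read off in order.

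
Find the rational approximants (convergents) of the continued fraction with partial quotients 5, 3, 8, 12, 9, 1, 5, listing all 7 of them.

Using the convergent recurrence p_i = a_i*p_{i-1} + p_{i-2}, q_i = a_i*q_{i-1} + q_{i-2} with p_{-2}=0, p_{-1}=1, q_{-2}=1, q_{-1}=0:
  i=0: a_0=5, p_0 = 5*1 + 0 = 5, q_0 = 5*0 + 1 = 1.
  i=1: a_1=3, p_1 = 3*5 + 1 = 16, q_1 = 3*1 + 0 = 3.
  i=2: a_2=8, p_2 = 8*16 + 5 = 133, q_2 = 8*3 + 1 = 25.
  i=3: a_3=12, p_3 = 12*133 + 16 = 1612, q_3 = 12*25 + 3 = 303.
  i=4: a_4=9, p_4 = 9*1612 + 133 = 14641, q_4 = 9*303 + 25 = 2752.
  i=5: a_5=1, p_5 = 1*14641 + 1612 = 16253, q_5 = 1*2752 + 303 = 3055.
  i=6: a_6=5, p_6 = 5*16253 + 14641 = 95906, q_6 = 5*3055 + 2752 = 18027.

5/1, 16/3, 133/25, 1612/303, 14641/2752, 16253/3055, 95906/18027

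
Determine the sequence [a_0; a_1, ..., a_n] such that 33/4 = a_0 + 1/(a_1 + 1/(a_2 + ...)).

Run the Euclidean algorithm on 33 and 4; the successive quotients are the partial quotients a_0, a_1, ... (each step inverts the fractional part left over by the previous one):
  33 = 8*4 + 1, so a_0 = 8.
  4 = 4*1 + 0, so a_1 = 4.
The remainder reaches 0 after 2 divisions, so the expansion has 2 partial quotients, read off in order.

[8; 4]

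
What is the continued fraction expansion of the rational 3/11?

Run the Euclidean algorithm on 3 and 11; the successive quotients are the partial quotients a_0, a_1, ... (each step inverts the fractional part left over by the previous one):
  3 = 0*11 + 3, so a_0 = 0.
  11 = 3*3 + 2, so a_1 = 3.
  3 = 1*2 + 1, so a_2 = 1.
  2 = 2*1 + 0, so a_3 = 2.
The remainder reaches 0 after 4 divisions, so the expansion has 4 partial quotients, read off in order.

[0; 3, 1, 2]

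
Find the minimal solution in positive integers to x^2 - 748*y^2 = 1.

(x, y) = (5658247, 206886)

First expand sqrt(748) as a continued fraction. With x_i = (sqrt(748) + m_i)/d_i and (m_0, d_0) = (0, 1): a_0 = floor(sqrt(748)) = 27, since 27^2 = 729 <= 748 < 784 = 28^2.
Iterate m_{i+1} = d_i*a_i - m_i, d_{i+1} = (748 - m_{i+1}^2)/d_i, a_{i+1} = floor((a_0 + m_{i+1})/d_{i+1}):
  m_1 = 1*27 - 0 = 27, d_1 = (748 - 27^2)/1 = 19/1 = 19, a_1 = floor((27 + 27)/19) = 2.
  m_2 = 19*2 - 27 = 11, d_2 = (748 - 11^2)/19 = 627/19 = 33, a_2 = floor((27 + 11)/33) = 1.
  m_3 = 33*1 - 11 = 22, d_3 = (748 - 22^2)/33 = 264/33 = 8, a_3 = floor((27 + 22)/8) = 6.
  m_4 = 8*6 - 22 = 26, d_4 = (748 - 26^2)/8 = 72/8 = 9, a_4 = floor((27 + 26)/9) = 5.
  m_5 = 9*5 - 26 = 19, d_5 = (748 - 19^2)/9 = 387/9 = 43, a_5 = floor((27 + 19)/43) = 1.
  m_6 = 43*1 - 19 = 24, d_6 = (748 - 24^2)/43 = 172/43 = 4, a_6 = floor((27 + 24)/4) = 12.
  m_7 = 4*12 - 24 = 24, d_7 = (748 - 24^2)/4 = 172/4 = 43, a_7 = floor((27 + 24)/43) = 1.
  m_8 = 43*1 - 24 = 19, d_8 = (748 - 19^2)/43 = 387/43 = 9, a_8 = floor((27 + 19)/9) = 5.
  m_9 = 9*5 - 19 = 26, d_9 = (748 - 26^2)/9 = 72/9 = 8, a_9 = floor((27 + 26)/8) = 6.
  m_10 = 8*6 - 26 = 22, d_10 = (748 - 22^2)/8 = 264/8 = 33, a_10 = floor((27 + 22)/33) = 1.
  m_11 = 33*1 - 22 = 11, d_11 = (748 - 11^2)/33 = 627/33 = 19, a_11 = floor((27 + 11)/19) = 2.
  m_12 = 19*2 - 11 = 27, d_12 = (748 - 27^2)/19 = 19/19 = 1, a_12 = floor((27 + 27)/1) = 54.
  m_13 = 1*54 - 27 = 27, d_13 = (748 - 27^2)/1 = 19/1 = 19: (m_13, d_13) = (m_1, d_1) = (27, 19), so from here the quotients repeat a_1, ..., a_12; the period length is 12.
So sqrt(748) = [27; (2, 1, 6, 5, 1, 12, 1, 5, 6, 1, 2, 54)] with period length k = 12.
k is even, so the fundamental solution of x^2 - 748y^2 = 1 is (p_{k-1}, q_{k-1}) = (p_11, q_11); compute convergents through index 11.
Convergents (p_i = a_i*p_{i-1} + p_{i-2}, q_i = a_i*q_{i-1} + q_{i-2} with p_{-2}=0, p_{-1}=1, q_{-2}=1, q_{-1}=0):
  i=0: a_0=27, p_0 = 27*1 + 0 = 27, q_0 = 27*0 + 1 = 1.
  i=1: a_1=2, p_1 = 2*27 + 1 = 55, q_1 = 2*1 + 0 = 2.
  i=2: a_2=1, p_2 = 1*55 + 27 = 82, q_2 = 1*2 + 1 = 3.
  i=3: a_3=6, p_3 = 6*82 + 55 = 547, q_3 = 6*3 + 2 = 20.
  i=4: a_4=5, p_4 = 5*547 + 82 = 2817, q_4 = 5*20 + 3 = 103.
  i=5: a_5=1, p_5 = 1*2817 + 547 = 3364, q_5 = 1*103 + 20 = 123.
  i=6: a_6=12, p_6 = 12*3364 + 2817 = 43185, q_6 = 12*123 + 103 = 1579.
  i=7: a_7=1, p_7 = 1*43185 + 3364 = 46549, q_7 = 1*1579 + 123 = 1702.
  i=8: a_8=5, p_8 = 5*46549 + 43185 = 275930, q_8 = 5*1702 + 1579 = 10089.
  i=9: a_9=6, p_9 = 6*275930 + 46549 = 1702129, q_9 = 6*10089 + 1702 = 62236.
  i=10: a_10=1, p_10 = 1*1702129 + 275930 = 1978059, q_10 = 1*62236 + 10089 = 72325.
  i=11: a_11=2, p_11 = 2*1978059 + 1702129 = 5658247, q_11 = 2*72325 + 62236 = 206886.
Check: 5658247^2 - 748*206886^2 = 32015759113009 - 32015759113008 = 1, so (x, y) = (5658247, 206886) solves the equation, and by the theorem it is the least positive solution.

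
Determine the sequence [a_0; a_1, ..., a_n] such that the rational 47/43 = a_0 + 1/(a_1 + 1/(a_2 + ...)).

[1; 10, 1, 3]

Run the Euclidean algorithm on 47 and 43; the successive quotients are the partial quotients a_0, a_1, ... (each step inverts the fractional part left over by the previous one):
  47 = 1*43 + 4, so a_0 = 1.
  43 = 10*4 + 3, so a_1 = 10.
  4 = 1*3 + 1, so a_2 = 1.
  3 = 3*1 + 0, so a_3 = 3.
The remainder reaches 0 after 4 divisions, so the expansion has 4 partial quotients, read off in order.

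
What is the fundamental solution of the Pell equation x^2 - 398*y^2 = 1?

(x, y) = (399, 20)

First expand sqrt(398) as a continued fraction. With x_i = (sqrt(398) + m_i)/d_i and (m_0, d_0) = (0, 1): a_0 = floor(sqrt(398)) = 19, since 19^2 = 361 <= 398 < 400 = 20^2.
Iterate m_{i+1} = d_i*a_i - m_i, d_{i+1} = (398 - m_{i+1}^2)/d_i, a_{i+1} = floor((a_0 + m_{i+1})/d_{i+1}):
  m_1 = 1*19 - 0 = 19, d_1 = (398 - 19^2)/1 = 37/1 = 37, a_1 = floor((19 + 19)/37) = 1.
  m_2 = 37*1 - 19 = 18, d_2 = (398 - 18^2)/37 = 74/37 = 2, a_2 = floor((19 + 18)/2) = 18.
  m_3 = 2*18 - 18 = 18, d_3 = (398 - 18^2)/2 = 74/2 = 37, a_3 = floor((19 + 18)/37) = 1.
  m_4 = 37*1 - 18 = 19, d_4 = (398 - 19^2)/37 = 37/37 = 1, a_4 = floor((19 + 19)/1) = 38.
  m_5 = 1*38 - 19 = 19, d_5 = (398 - 19^2)/1 = 37/1 = 37: (m_5, d_5) = (m_1, d_1) = (19, 37), so from here the quotients repeat a_1, ..., a_4; the period length is 4.
So sqrt(398) = [19; (1, 18, 1, 38)] with period length k = 4.
k is even, so the fundamental solution of x^2 - 398y^2 = 1 is (p_{k-1}, q_{k-1}) = (p_3, q_3); compute convergents through index 3.
Convergents (p_i = a_i*p_{i-1} + p_{i-2}, q_i = a_i*q_{i-1} + q_{i-2} with p_{-2}=0, p_{-1}=1, q_{-2}=1, q_{-1}=0):
  i=0: a_0=19, p_0 = 19*1 + 0 = 19, q_0 = 19*0 + 1 = 1.
  i=1: a_1=1, p_1 = 1*19 + 1 = 20, q_1 = 1*1 + 0 = 1.
  i=2: a_2=18, p_2 = 18*20 + 19 = 379, q_2 = 18*1 + 1 = 19.
  i=3: a_3=1, p_3 = 1*379 + 20 = 399, q_3 = 1*19 + 1 = 20.
Check: 399^2 - 398*20^2 = 159201 - 159200 = 1, so (x, y) = (399, 20) solves the equation, and by the theorem it is the least positive solution.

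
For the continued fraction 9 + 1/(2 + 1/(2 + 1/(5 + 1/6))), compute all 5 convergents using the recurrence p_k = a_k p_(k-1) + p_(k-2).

9/1, 19/2, 47/5, 254/27, 1571/167

Using the convergent recurrence p_i = a_i*p_{i-1} + p_{i-2}, q_i = a_i*q_{i-1} + q_{i-2} with p_{-2}=0, p_{-1}=1, q_{-2}=1, q_{-1}=0:
  i=0: a_0=9, p_0 = 9*1 + 0 = 9, q_0 = 9*0 + 1 = 1.
  i=1: a_1=2, p_1 = 2*9 + 1 = 19, q_1 = 2*1 + 0 = 2.
  i=2: a_2=2, p_2 = 2*19 + 9 = 47, q_2 = 2*2 + 1 = 5.
  i=3: a_3=5, p_3 = 5*47 + 19 = 254, q_3 = 5*5 + 2 = 27.
  i=4: a_4=6, p_4 = 6*254 + 47 = 1571, q_4 = 6*27 + 5 = 167.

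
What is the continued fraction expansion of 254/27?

[9; 2, 2, 5]

Run the Euclidean algorithm on 254 and 27; the successive quotients are the partial quotients a_0, a_1, ... (each step inverts the fractional part left over by the previous one):
  254 = 9*27 + 11, so a_0 = 9.
  27 = 2*11 + 5, so a_1 = 2.
  11 = 2*5 + 1, so a_2 = 2.
  5 = 5*1 + 0, so a_3 = 5.
The remainder reaches 0 after 4 divisions, so the expansion has 4 partial quotients, read off in order.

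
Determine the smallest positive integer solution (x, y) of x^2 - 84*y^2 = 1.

(x, y) = (55, 6)

First expand sqrt(84) as a continued fraction. With x_i = (sqrt(84) + m_i)/d_i and (m_0, d_0) = (0, 1): a_0 = floor(sqrt(84)) = 9, since 9^2 = 81 <= 84 < 100 = 10^2.
Iterate m_{i+1} = d_i*a_i - m_i, d_{i+1} = (84 - m_{i+1}^2)/d_i, a_{i+1} = floor((a_0 + m_{i+1})/d_{i+1}):
  m_1 = 1*9 - 0 = 9, d_1 = (84 - 9^2)/1 = 3/1 = 3, a_1 = floor((9 + 9)/3) = 6.
  m_2 = 3*6 - 9 = 9, d_2 = (84 - 9^2)/3 = 3/3 = 1, a_2 = floor((9 + 9)/1) = 18.
  m_3 = 1*18 - 9 = 9, d_3 = (84 - 9^2)/1 = 3/1 = 3: (m_3, d_3) = (m_1, d_1) = (9, 3), so from here the quotients repeat a_1, a_2; the period length is 2.
So sqrt(84) = [9; (6, 18)] with period length k = 2.
k is even, so the fundamental solution of x^2 - 84y^2 = 1 is (p_{k-1}, q_{k-1}) = (p_1, q_1); compute convergents through index 1.
Convergents (p_i = a_i*p_{i-1} + p_{i-2}, q_i = a_i*q_{i-1} + q_{i-2} with p_{-2}=0, p_{-1}=1, q_{-2}=1, q_{-1}=0):
  i=0: a_0=9, p_0 = 9*1 + 0 = 9, q_0 = 9*0 + 1 = 1.
  i=1: a_1=6, p_1 = 6*9 + 1 = 55, q_1 = 6*1 + 0 = 6.
Check: 55^2 - 84*6^2 = 3025 - 3024 = 1, so (x, y) = (55, 6) solves the equation, and by the theorem it is the least positive solution.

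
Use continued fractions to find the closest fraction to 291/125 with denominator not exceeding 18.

Expand x = 291/125 as a continued fraction with the Euclidean algorithm:
  291 = 2*125 + 41, so a_0 = 2.
  125 = 3*41 + 2, so a_1 = 3.
  41 = 20*2 + 1, so a_2 = 20.
  2 = 2*1 + 0, so a_3 = 2.
so x = [2; 3, 20, 2].
Convergents (p_i = a_i*p_{i-1} + p_{i-2}, q_i = a_i*q_{i-1} + q_{i-2} with p_{-2}=0, p_{-1}=1, q_{-2}=1, q_{-1}=0), until the denominator exceeds 18:
  i=0: a_0=2, p_0 = 2*1 + 0 = 2, q_0 = 2*0 + 1 = 1.
  i=1: a_1=3, p_1 = 3*2 + 1 = 7, q_1 = 3*1 + 0 = 3.
  i=2: a_2=20, p_2 = 20*7 + 2 = 142, q_2 = 20*3 + 1 = 61.
q_2 = 61 > 18, so the last convergent with denominator <= 18 is p_1/q_1 = 7/3.
The closest fraction with denominator <= 18 is either p_1/q_1 or the intermediate fraction (k*p_1 + p_0)/(k*q_1 + q_0) with the largest k >= 1 whose denominator stays <= 18; these approach x as k grows, and every other convergent or intermediate fraction in range is farther away.
Largest k: floor((18 - q_0)/q_1) = floor((18 - 1)/3) = 5.
That gives (5*7 + 2)/(5*3 + 1) = 37/16.
Compare the errors: |x - 7/3| = |291*3 - 7*125|/(125*3) = 2/375, and |x - 37/16| = |291*16 - 37*125|/(125*16) = 31/2000.
Cross-multiplying, 2*2000 = 4000 < 11625 = 31*375, so 2/375 is smaller: the convergent 7/3 is closer to x than 37/16.

7/3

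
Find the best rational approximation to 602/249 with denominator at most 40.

Expand x = 602/249 as a continued fraction with the Euclidean algorithm:
  602 = 2*249 + 104, so a_0 = 2.
  249 = 2*104 + 41, so a_1 = 2.
  104 = 2*41 + 22, so a_2 = 2.
  41 = 1*22 + 19, so a_3 = 1.
  22 = 1*19 + 3, so a_4 = 1.
  19 = 6*3 + 1, so a_5 = 6.
  3 = 3*1 + 0, so a_6 = 3.
so x = [2; 2, 2, 1, 1, 6, 3].
Convergents (p_i = a_i*p_{i-1} + p_{i-2}, q_i = a_i*q_{i-1} + q_{i-2} with p_{-2}=0, p_{-1}=1, q_{-2}=1, q_{-1}=0), until the denominator exceeds 40:
  i=0: a_0=2, p_0 = 2*1 + 0 = 2, q_0 = 2*0 + 1 = 1.
  i=1: a_1=2, p_1 = 2*2 + 1 = 5, q_1 = 2*1 + 0 = 2.
  i=2: a_2=2, p_2 = 2*5 + 2 = 12, q_2 = 2*2 + 1 = 5.
  i=3: a_3=1, p_3 = 1*12 + 5 = 17, q_3 = 1*5 + 2 = 7.
  i=4: a_4=1, p_4 = 1*17 + 12 = 29, q_4 = 1*7 + 5 = 12.
  i=5: a_5=6, p_5 = 6*29 + 17 = 191, q_5 = 6*12 + 7 = 79.
q_5 = 79 > 40, so the last convergent with denominator <= 40 is p_4/q_4 = 29/12.
The closest fraction with denominator <= 40 is either p_4/q_4 or the intermediate fraction (k*p_4 + p_3)/(k*q_4 + q_3) with the largest k >= 1 whose denominator stays <= 40; these approach x as k grows, and every other convergent or intermediate fraction in range is farther away.
Largest k: floor((40 - q_3)/q_4) = floor((40 - 7)/12) = 2.
That gives (2*29 + 17)/(2*12 + 7) = 75/31.
Compare the errors: |x - 29/12| = |602*12 - 29*249|/(249*12) = 3/2988, and |x - 75/31| = |602*31 - 75*249|/(249*31) = 13/7719.
Cross-multiplying, 3*7719 = 23157 < 38844 = 13*2988, so 3/2988 is smaller: the convergent 29/12 is closer to x than 75/31.

29/12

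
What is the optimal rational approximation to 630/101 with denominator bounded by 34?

Expand x = 630/101 as a continued fraction with the Euclidean algorithm:
  630 = 6*101 + 24, so a_0 = 6.
  101 = 4*24 + 5, so a_1 = 4.
  24 = 4*5 + 4, so a_2 = 4.
  5 = 1*4 + 1, so a_3 = 1.
  4 = 4*1 + 0, so a_4 = 4.
so x = [6; 4, 4, 1, 4].
Convergents (p_i = a_i*p_{i-1} + p_{i-2}, q_i = a_i*q_{i-1} + q_{i-2} with p_{-2}=0, p_{-1}=1, q_{-2}=1, q_{-1}=0), until the denominator exceeds 34:
  i=0: a_0=6, p_0 = 6*1 + 0 = 6, q_0 = 6*0 + 1 = 1.
  i=1: a_1=4, p_1 = 4*6 + 1 = 25, q_1 = 4*1 + 0 = 4.
  i=2: a_2=4, p_2 = 4*25 + 6 = 106, q_2 = 4*4 + 1 = 17.
  i=3: a_3=1, p_3 = 1*106 + 25 = 131, q_3 = 1*17 + 4 = 21.
  i=4: a_4=4, p_4 = 4*131 + 106 = 630, q_4 = 4*21 + 17 = 101.
q_4 = 101 > 34, so the last convergent with denominator <= 34 is p_3/q_3 = 131/21.
The closest fraction with denominator <= 34 is either p_3/q_3 or the intermediate fraction (k*p_3 + p_2)/(k*q_3 + q_2) with the largest k >= 1 whose denominator stays <= 34; these approach x as k grows, and every other convergent or intermediate fraction in range is farther away.
Largest k: floor((34 - q_2)/q_3) = floor((34 - 17)/21) = 0.
Since k = 0, no intermediate fraction beyond p_3/q_3 has denominator <= 34, so the convergent 131/21 is the closest (its error is |630*21 - 131*101|/(101*21) = 1/2121).

131/21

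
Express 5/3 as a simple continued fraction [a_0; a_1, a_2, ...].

[1; 1, 2]

Run the Euclidean algorithm on 5 and 3; the successive quotients are the partial quotients a_0, a_1, ... (each step inverts the fractional part left over by the previous one):
  5 = 1*3 + 2, so a_0 = 1.
  3 = 1*2 + 1, so a_1 = 1.
  2 = 2*1 + 0, so a_2 = 2.
The remainder reaches 0 after 3 divisions, so the expansion has 3 partial quotients, read off in order.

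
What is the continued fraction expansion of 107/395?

[0; 3, 1, 2, 4, 8]

Run the Euclidean algorithm on 107 and 395; the successive quotients are the partial quotients a_0, a_1, ... (each step inverts the fractional part left over by the previous one):
  107 = 0*395 + 107, so a_0 = 0.
  395 = 3*107 + 74, so a_1 = 3.
  107 = 1*74 + 33, so a_2 = 1.
  74 = 2*33 + 8, so a_3 = 2.
  33 = 4*8 + 1, so a_4 = 4.
  8 = 8*1 + 0, so a_5 = 8.
The remainder reaches 0 after 6 divisions, so the expansion has 6 partial quotients, read off in order.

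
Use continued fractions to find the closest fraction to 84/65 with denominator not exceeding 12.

9/7

Expand x = 84/65 as a continued fraction with the Euclidean algorithm:
  84 = 1*65 + 19, so a_0 = 1.
  65 = 3*19 + 8, so a_1 = 3.
  19 = 2*8 + 3, so a_2 = 2.
  8 = 2*3 + 2, so a_3 = 2.
  3 = 1*2 + 1, so a_4 = 1.
  2 = 2*1 + 0, so a_5 = 2.
so x = [1; 3, 2, 2, 1, 2].
Convergents (p_i = a_i*p_{i-1} + p_{i-2}, q_i = a_i*q_{i-1} + q_{i-2} with p_{-2}=0, p_{-1}=1, q_{-2}=1, q_{-1}=0), until the denominator exceeds 12:
  i=0: a_0=1, p_0 = 1*1 + 0 = 1, q_0 = 1*0 + 1 = 1.
  i=1: a_1=3, p_1 = 3*1 + 1 = 4, q_1 = 3*1 + 0 = 3.
  i=2: a_2=2, p_2 = 2*4 + 1 = 9, q_2 = 2*3 + 1 = 7.
  i=3: a_3=2, p_3 = 2*9 + 4 = 22, q_3 = 2*7 + 3 = 17.
q_3 = 17 > 12, so the last convergent with denominator <= 12 is p_2/q_2 = 9/7.
The closest fraction with denominator <= 12 is either p_2/q_2 or the intermediate fraction (k*p_2 + p_1)/(k*q_2 + q_1) with the largest k >= 1 whose denominator stays <= 12; these approach x as k grows, and every other convergent or intermediate fraction in range is farther away.
Largest k: floor((12 - q_1)/q_2) = floor((12 - 3)/7) = 1.
That gives (1*9 + 4)/(1*7 + 3) = 13/10.
Compare the errors: |x - 9/7| = |84*7 - 9*65|/(65*7) = 3/455, and |x - 13/10| = |84*10 - 13*65|/(65*10) = 5/650.
Cross-multiplying, 3*650 = 1950 < 2275 = 5*455, so 3/455 is smaller: the convergent 9/7 is closer to x than 13/10.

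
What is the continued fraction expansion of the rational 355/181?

Run the Euclidean algorithm on 355 and 181; the successive quotients are the partial quotients a_0, a_1, ... (each step inverts the fractional part left over by the previous one):
  355 = 1*181 + 174, so a_0 = 1.
  181 = 1*174 + 7, so a_1 = 1.
  174 = 24*7 + 6, so a_2 = 24.
  7 = 1*6 + 1, so a_3 = 1.
  6 = 6*1 + 0, so a_4 = 6.
The remainder reaches 0 after 5 divisions, so the expansion has 5 partial quotients, read off in order.

[1; 1, 24, 1, 6]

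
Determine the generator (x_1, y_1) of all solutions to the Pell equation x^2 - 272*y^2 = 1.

(x, y) = (33, 2)

First expand sqrt(272) as a continued fraction. With x_i = (sqrt(272) + m_i)/d_i and (m_0, d_0) = (0, 1): a_0 = floor(sqrt(272)) = 16, since 16^2 = 256 <= 272 < 289 = 17^2.
Iterate m_{i+1} = d_i*a_i - m_i, d_{i+1} = (272 - m_{i+1}^2)/d_i, a_{i+1} = floor((a_0 + m_{i+1})/d_{i+1}):
  m_1 = 1*16 - 0 = 16, d_1 = (272 - 16^2)/1 = 16/1 = 16, a_1 = floor((16 + 16)/16) = 2.
  m_2 = 16*2 - 16 = 16, d_2 = (272 - 16^2)/16 = 16/16 = 1, a_2 = floor((16 + 16)/1) = 32.
  m_3 = 1*32 - 16 = 16, d_3 = (272 - 16^2)/1 = 16/1 = 16: (m_3, d_3) = (m_1, d_1) = (16, 16), so from here the quotients repeat a_1, a_2; the period length is 2.
So sqrt(272) = [16; (2, 32)] with period length k = 2.
k is even, so the fundamental solution of x^2 - 272y^2 = 1 is (p_{k-1}, q_{k-1}) = (p_1, q_1); compute convergents through index 1.
Convergents (p_i = a_i*p_{i-1} + p_{i-2}, q_i = a_i*q_{i-1} + q_{i-2} with p_{-2}=0, p_{-1}=1, q_{-2}=1, q_{-1}=0):
  i=0: a_0=16, p_0 = 16*1 + 0 = 16, q_0 = 16*0 + 1 = 1.
  i=1: a_1=2, p_1 = 2*16 + 1 = 33, q_1 = 2*1 + 0 = 2.
Check: 33^2 - 272*2^2 = 1089 - 1088 = 1, so (x, y) = (33, 2) solves the equation, and by the theorem it is the least positive solution.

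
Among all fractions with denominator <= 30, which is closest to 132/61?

Expand x = 132/61 as a continued fraction with the Euclidean algorithm:
  132 = 2*61 + 10, so a_0 = 2.
  61 = 6*10 + 1, so a_1 = 6.
  10 = 10*1 + 0, so a_2 = 10.
so x = [2; 6, 10].
Convergents (p_i = a_i*p_{i-1} + p_{i-2}, q_i = a_i*q_{i-1} + q_{i-2} with p_{-2}=0, p_{-1}=1, q_{-2}=1, q_{-1}=0), until the denominator exceeds 30:
  i=0: a_0=2, p_0 = 2*1 + 0 = 2, q_0 = 2*0 + 1 = 1.
  i=1: a_1=6, p_1 = 6*2 + 1 = 13, q_1 = 6*1 + 0 = 6.
  i=2: a_2=10, p_2 = 10*13 + 2 = 132, q_2 = 10*6 + 1 = 61.
q_2 = 61 > 30, so the last convergent with denominator <= 30 is p_1/q_1 = 13/6.
The closest fraction with denominator <= 30 is either p_1/q_1 or the intermediate fraction (k*p_1 + p_0)/(k*q_1 + q_0) with the largest k >= 1 whose denominator stays <= 30; these approach x as k grows, and every other convergent or intermediate fraction in range is farther away.
Largest k: floor((30 - q_0)/q_1) = floor((30 - 1)/6) = 4.
That gives (4*13 + 2)/(4*6 + 1) = 54/25.
Compare the errors: |x - 13/6| = |132*6 - 13*61|/(61*6) = 1/366, and |x - 54/25| = |132*25 - 54*61|/(61*25) = 6/1525.
Cross-multiplying, 1*1525 = 1525 < 2196 = 6*366, so 1/366 is smaller: the convergent 13/6 is closer to x than 54/25.

13/6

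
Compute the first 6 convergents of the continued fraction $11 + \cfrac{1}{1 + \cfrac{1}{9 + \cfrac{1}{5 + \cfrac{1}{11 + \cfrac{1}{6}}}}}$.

Using the convergent recurrence p_i = a_i*p_{i-1} + p_{i-2}, q_i = a_i*q_{i-1} + q_{i-2} with p_{-2}=0, p_{-1}=1, q_{-2}=1, q_{-1}=0:
  i=0: a_0=11, p_0 = 11*1 + 0 = 11, q_0 = 11*0 + 1 = 1.
  i=1: a_1=1, p_1 = 1*11 + 1 = 12, q_1 = 1*1 + 0 = 1.
  i=2: a_2=9, p_2 = 9*12 + 11 = 119, q_2 = 9*1 + 1 = 10.
  i=3: a_3=5, p_3 = 5*119 + 12 = 607, q_3 = 5*10 + 1 = 51.
  i=4: a_4=11, p_4 = 11*607 + 119 = 6796, q_4 = 11*51 + 10 = 571.
  i=5: a_5=6, p_5 = 6*6796 + 607 = 41383, q_5 = 6*571 + 51 = 3477.

11/1, 12/1, 119/10, 607/51, 6796/571, 41383/3477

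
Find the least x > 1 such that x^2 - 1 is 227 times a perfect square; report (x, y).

First expand sqrt(227) as a continued fraction. With x_i = (sqrt(227) + m_i)/d_i and (m_0, d_0) = (0, 1): a_0 = floor(sqrt(227)) = 15, since 15^2 = 225 <= 227 < 256 = 16^2.
Iterate m_{i+1} = d_i*a_i - m_i, d_{i+1} = (227 - m_{i+1}^2)/d_i, a_{i+1} = floor((a_0 + m_{i+1})/d_{i+1}):
  m_1 = 1*15 - 0 = 15, d_1 = (227 - 15^2)/1 = 2/1 = 2, a_1 = floor((15 + 15)/2) = 15.
  m_2 = 2*15 - 15 = 15, d_2 = (227 - 15^2)/2 = 2/2 = 1, a_2 = floor((15 + 15)/1) = 30.
  m_3 = 1*30 - 15 = 15, d_3 = (227 - 15^2)/1 = 2/1 = 2: (m_3, d_3) = (m_1, d_1) = (15, 2), so from here the quotients repeat a_1, a_2; the period length is 2.
So sqrt(227) = [15; (15, 30)] with period length k = 2.
k is even, so the fundamental solution of x^2 - 227y^2 = 1 is (p_{k-1}, q_{k-1}) = (p_1, q_1); compute convergents through index 1.
Convergents (p_i = a_i*p_{i-1} + p_{i-2}, q_i = a_i*q_{i-1} + q_{i-2} with p_{-2}=0, p_{-1}=1, q_{-2}=1, q_{-1}=0):
  i=0: a_0=15, p_0 = 15*1 + 0 = 15, q_0 = 15*0 + 1 = 1.
  i=1: a_1=15, p_1 = 15*15 + 1 = 226, q_1 = 15*1 + 0 = 15.
Check: 226^2 - 227*15^2 = 51076 - 51075 = 1, so (x, y) = (226, 15) solves the equation, and by the theorem it is the least positive solution.

(x, y) = (226, 15)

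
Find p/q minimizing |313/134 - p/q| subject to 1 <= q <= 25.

Expand x = 313/134 as a continued fraction with the Euclidean algorithm:
  313 = 2*134 + 45, so a_0 = 2.
  134 = 2*45 + 44, so a_1 = 2.
  45 = 1*44 + 1, so a_2 = 1.
  44 = 44*1 + 0, so a_3 = 44.
so x = [2; 2, 1, 44].
Convergents (p_i = a_i*p_{i-1} + p_{i-2}, q_i = a_i*q_{i-1} + q_{i-2} with p_{-2}=0, p_{-1}=1, q_{-2}=1, q_{-1}=0), until the denominator exceeds 25:
  i=0: a_0=2, p_0 = 2*1 + 0 = 2, q_0 = 2*0 + 1 = 1.
  i=1: a_1=2, p_1 = 2*2 + 1 = 5, q_1 = 2*1 + 0 = 2.
  i=2: a_2=1, p_2 = 1*5 + 2 = 7, q_2 = 1*2 + 1 = 3.
  i=3: a_3=44, p_3 = 44*7 + 5 = 313, q_3 = 44*3 + 2 = 134.
q_3 = 134 > 25, so the last convergent with denominator <= 25 is p_2/q_2 = 7/3.
The closest fraction with denominator <= 25 is either p_2/q_2 or the intermediate fraction (k*p_2 + p_1)/(k*q_2 + q_1) with the largest k >= 1 whose denominator stays <= 25; these approach x as k grows, and every other convergent or intermediate fraction in range is farther away.
Largest k: floor((25 - q_1)/q_2) = floor((25 - 2)/3) = 7.
That gives (7*7 + 5)/(7*3 + 2) = 54/23.
Compare the errors: |x - 7/3| = |313*3 - 7*134|/(134*3) = 1/402, and |x - 54/23| = |313*23 - 54*134|/(134*23) = 37/3082.
Cross-multiplying, 1*3082 = 3082 < 14874 = 37*402, so 1/402 is smaller: the convergent 7/3 is closer to x than 54/23.

7/3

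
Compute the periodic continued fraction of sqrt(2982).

Write x_i = (sqrt(2982) + m_i)/d_i with (m_0, d_0) = (0, 1). a_0 = floor(sqrt(2982)) = 54, since 54^2 = 2916 <= 2982 < 3025 = 55^2.
Iterate m_{i+1} = d_i*a_i - m_i, d_{i+1} = (2982 - m_{i+1}^2)/d_i, a_{i+1} = floor((a_0 + m_{i+1})/d_{i+1}):
  m_1 = 1*54 - 0 = 54, d_1 = (2982 - 54^2)/1 = 66/1 = 66, a_1 = floor((54 + 54)/66) = 1.
  m_2 = 66*1 - 54 = 12, d_2 = (2982 - 12^2)/66 = 2838/66 = 43, a_2 = floor((54 + 12)/43) = 1.
  m_3 = 43*1 - 12 = 31, d_3 = (2982 - 31^2)/43 = 2021/43 = 47, a_3 = floor((54 + 31)/47) = 1.
  m_4 = 47*1 - 31 = 16, d_4 = (2982 - 16^2)/47 = 2726/47 = 58, a_4 = floor((54 + 16)/58) = 1.
  m_5 = 58*1 - 16 = 42, d_5 = (2982 - 42^2)/58 = 1218/58 = 21, a_5 = floor((54 + 42)/21) = 4.
  m_6 = 21*4 - 42 = 42, d_6 = (2982 - 42^2)/21 = 1218/21 = 58, a_6 = floor((54 + 42)/58) = 1.
  m_7 = 58*1 - 42 = 16, d_7 = (2982 - 16^2)/58 = 2726/58 = 47, a_7 = floor((54 + 16)/47) = 1.
  m_8 = 47*1 - 16 = 31, d_8 = (2982 - 31^2)/47 = 2021/47 = 43, a_8 = floor((54 + 31)/43) = 1.
  m_9 = 43*1 - 31 = 12, d_9 = (2982 - 12^2)/43 = 2838/43 = 66, a_9 = floor((54 + 12)/66) = 1.
  m_10 = 66*1 - 12 = 54, d_10 = (2982 - 54^2)/66 = 66/66 = 1, a_10 = floor((54 + 54)/1) = 108.
  m_11 = 1*108 - 54 = 54, d_11 = (2982 - 54^2)/1 = 66/1 = 66: (m_11, d_11) = (m_1, d_1) = (54, 66), so from here the quotients repeat a_1, ..., a_10; the period length is 10.
Hence the expansion of sqrt(2982) is a_0 = 54 followed by the repeating block 1, 1, 1, 1, 4, 1, 1, 1, 1, 108 (period 10).

[54; (1, 1, 1, 1, 4, 1, 1, 1, 1, 108)]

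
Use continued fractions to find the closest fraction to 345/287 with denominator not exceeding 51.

Expand x = 345/287 as a continued fraction with the Euclidean algorithm:
  345 = 1*287 + 58, so a_0 = 1.
  287 = 4*58 + 55, so a_1 = 4.
  58 = 1*55 + 3, so a_2 = 1.
  55 = 18*3 + 1, so a_3 = 18.
  3 = 3*1 + 0, so a_4 = 3.
so x = [1; 4, 1, 18, 3].
Convergents (p_i = a_i*p_{i-1} + p_{i-2}, q_i = a_i*q_{i-1} + q_{i-2} with p_{-2}=0, p_{-1}=1, q_{-2}=1, q_{-1}=0), until the denominator exceeds 51:
  i=0: a_0=1, p_0 = 1*1 + 0 = 1, q_0 = 1*0 + 1 = 1.
  i=1: a_1=4, p_1 = 4*1 + 1 = 5, q_1 = 4*1 + 0 = 4.
  i=2: a_2=1, p_2 = 1*5 + 1 = 6, q_2 = 1*4 + 1 = 5.
  i=3: a_3=18, p_3 = 18*6 + 5 = 113, q_3 = 18*5 + 4 = 94.
q_3 = 94 > 51, so the last convergent with denominator <= 51 is p_2/q_2 = 6/5.
The closest fraction with denominator <= 51 is either p_2/q_2 or the intermediate fraction (k*p_2 + p_1)/(k*q_2 + q_1) with the largest k >= 1 whose denominator stays <= 51; these approach x as k grows, and every other convergent or intermediate fraction in range is farther away.
Largest k: floor((51 - q_1)/q_2) = floor((51 - 4)/5) = 9.
That gives (9*6 + 5)/(9*5 + 4) = 59/49.
Compare the errors: |x - 6/5| = |345*5 - 6*287|/(287*5) = 3/1435, and |x - 59/49| = |345*49 - 59*287|/(287*49) = 28/14063.
Cross-multiplying, 28*1435 = 40180 < 42189 = 3*14063, so 28/14063 is smaller: the intermediate fraction 59/49 is closer to x than 6/5.

59/49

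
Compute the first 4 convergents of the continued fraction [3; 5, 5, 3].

3/1, 16/5, 83/26, 265/83

Using the convergent recurrence p_i = a_i*p_{i-1} + p_{i-2}, q_i = a_i*q_{i-1} + q_{i-2} with p_{-2}=0, p_{-1}=1, q_{-2}=1, q_{-1}=0:
  i=0: a_0=3, p_0 = 3*1 + 0 = 3, q_0 = 3*0 + 1 = 1.
  i=1: a_1=5, p_1 = 5*3 + 1 = 16, q_1 = 5*1 + 0 = 5.
  i=2: a_2=5, p_2 = 5*16 + 3 = 83, q_2 = 5*5 + 1 = 26.
  i=3: a_3=3, p_3 = 3*83 + 16 = 265, q_3 = 3*26 + 5 = 83.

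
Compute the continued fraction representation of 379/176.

Run the Euclidean algorithm on 379 and 176; the successive quotients are the partial quotients a_0, a_1, ... (each step inverts the fractional part left over by the previous one):
  379 = 2*176 + 27, so a_0 = 2.
  176 = 6*27 + 14, so a_1 = 6.
  27 = 1*14 + 13, so a_2 = 1.
  14 = 1*13 + 1, so a_3 = 1.
  13 = 13*1 + 0, so a_4 = 13.
The remainder reaches 0 after 5 divisions, so the expansion has 5 partial quotients, read off in order.

[2; 6, 1, 1, 13]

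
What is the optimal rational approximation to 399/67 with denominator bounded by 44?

131/22

Expand x = 399/67 as a continued fraction with the Euclidean algorithm:
  399 = 5*67 + 64, so a_0 = 5.
  67 = 1*64 + 3, so a_1 = 1.
  64 = 21*3 + 1, so a_2 = 21.
  3 = 3*1 + 0, so a_3 = 3.
so x = [5; 1, 21, 3].
Convergents (p_i = a_i*p_{i-1} + p_{i-2}, q_i = a_i*q_{i-1} + q_{i-2} with p_{-2}=0, p_{-1}=1, q_{-2}=1, q_{-1}=0), until the denominator exceeds 44:
  i=0: a_0=5, p_0 = 5*1 + 0 = 5, q_0 = 5*0 + 1 = 1.
  i=1: a_1=1, p_1 = 1*5 + 1 = 6, q_1 = 1*1 + 0 = 1.
  i=2: a_2=21, p_2 = 21*6 + 5 = 131, q_2 = 21*1 + 1 = 22.
  i=3: a_3=3, p_3 = 3*131 + 6 = 399, q_3 = 3*22 + 1 = 67.
q_3 = 67 > 44, so the last convergent with denominator <= 44 is p_2/q_2 = 131/22.
The closest fraction with denominator <= 44 is either p_2/q_2 or the intermediate fraction (k*p_2 + p_1)/(k*q_2 + q_1) with the largest k >= 1 whose denominator stays <= 44; these approach x as k grows, and every other convergent or intermediate fraction in range is farther away.
Largest k: floor((44 - q_1)/q_2) = floor((44 - 1)/22) = 1.
That gives (1*131 + 6)/(1*22 + 1) = 137/23.
Compare the errors: |x - 131/22| = |399*22 - 131*67|/(67*22) = 1/1474, and |x - 137/23| = |399*23 - 137*67|/(67*23) = 2/1541.
Cross-multiplying, 1*1541 = 1541 < 2948 = 2*1474, so 1/1474 is smaller: the convergent 131/22 is closer to x than 137/23.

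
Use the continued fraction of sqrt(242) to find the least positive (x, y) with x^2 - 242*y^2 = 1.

(x, y) = (19601, 1260)

First expand sqrt(242) as a continued fraction. With x_i = (sqrt(242) + m_i)/d_i and (m_0, d_0) = (0, 1): a_0 = floor(sqrt(242)) = 15, since 15^2 = 225 <= 242 < 256 = 16^2.
Iterate m_{i+1} = d_i*a_i - m_i, d_{i+1} = (242 - m_{i+1}^2)/d_i, a_{i+1} = floor((a_0 + m_{i+1})/d_{i+1}):
  m_1 = 1*15 - 0 = 15, d_1 = (242 - 15^2)/1 = 17/1 = 17, a_1 = floor((15 + 15)/17) = 1.
  m_2 = 17*1 - 15 = 2, d_2 = (242 - 2^2)/17 = 238/17 = 14, a_2 = floor((15 + 2)/14) = 1.
  m_3 = 14*1 - 2 = 12, d_3 = (242 - 12^2)/14 = 98/14 = 7, a_3 = floor((15 + 12)/7) = 3.
  m_4 = 7*3 - 12 = 9, d_4 = (242 - 9^2)/7 = 161/7 = 23, a_4 = floor((15 + 9)/23) = 1.
  m_5 = 23*1 - 9 = 14, d_5 = (242 - 14^2)/23 = 46/23 = 2, a_5 = floor((15 + 14)/2) = 14.
  m_6 = 2*14 - 14 = 14, d_6 = (242 - 14^2)/2 = 46/2 = 23, a_6 = floor((15 + 14)/23) = 1.
  m_7 = 23*1 - 14 = 9, d_7 = (242 - 9^2)/23 = 161/23 = 7, a_7 = floor((15 + 9)/7) = 3.
  m_8 = 7*3 - 9 = 12, d_8 = (242 - 12^2)/7 = 98/7 = 14, a_8 = floor((15 + 12)/14) = 1.
  m_9 = 14*1 - 12 = 2, d_9 = (242 - 2^2)/14 = 238/14 = 17, a_9 = floor((15 + 2)/17) = 1.
  m_10 = 17*1 - 2 = 15, d_10 = (242 - 15^2)/17 = 17/17 = 1, a_10 = floor((15 + 15)/1) = 30.
  m_11 = 1*30 - 15 = 15, d_11 = (242 - 15^2)/1 = 17/1 = 17: (m_11, d_11) = (m_1, d_1) = (15, 17), so from here the quotients repeat a_1, ..., a_10; the period length is 10.
So sqrt(242) = [15; (1, 1, 3, 1, 14, 1, 3, 1, 1, 30)] with period length k = 10.
k is even, so the fundamental solution of x^2 - 242y^2 = 1 is (p_{k-1}, q_{k-1}) = (p_9, q_9); compute convergents through index 9.
Convergents (p_i = a_i*p_{i-1} + p_{i-2}, q_i = a_i*q_{i-1} + q_{i-2} with p_{-2}=0, p_{-1}=1, q_{-2}=1, q_{-1}=0):
  i=0: a_0=15, p_0 = 15*1 + 0 = 15, q_0 = 15*0 + 1 = 1.
  i=1: a_1=1, p_1 = 1*15 + 1 = 16, q_1 = 1*1 + 0 = 1.
  i=2: a_2=1, p_2 = 1*16 + 15 = 31, q_2 = 1*1 + 1 = 2.
  i=3: a_3=3, p_3 = 3*31 + 16 = 109, q_3 = 3*2 + 1 = 7.
  i=4: a_4=1, p_4 = 1*109 + 31 = 140, q_4 = 1*7 + 2 = 9.
  i=5: a_5=14, p_5 = 14*140 + 109 = 2069, q_5 = 14*9 + 7 = 133.
  i=6: a_6=1, p_6 = 1*2069 + 140 = 2209, q_6 = 1*133 + 9 = 142.
  i=7: a_7=3, p_7 = 3*2209 + 2069 = 8696, q_7 = 3*142 + 133 = 559.
  i=8: a_8=1, p_8 = 1*8696 + 2209 = 10905, q_8 = 1*559 + 142 = 701.
  i=9: a_9=1, p_9 = 1*10905 + 8696 = 19601, q_9 = 1*701 + 559 = 1260.
Check: 19601^2 - 242*1260^2 = 384199201 - 384199200 = 1, so (x, y) = (19601, 1260) solves the equation, and by the theorem it is the least positive solution.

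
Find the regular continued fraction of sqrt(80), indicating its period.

Write x_i = (sqrt(80) + m_i)/d_i with (m_0, d_0) = (0, 1). a_0 = floor(sqrt(80)) = 8, since 8^2 = 64 <= 80 < 81 = 9^2.
Iterate m_{i+1} = d_i*a_i - m_i, d_{i+1} = (80 - m_{i+1}^2)/d_i, a_{i+1} = floor((a_0 + m_{i+1})/d_{i+1}):
  m_1 = 1*8 - 0 = 8, d_1 = (80 - 8^2)/1 = 16/1 = 16, a_1 = floor((8 + 8)/16) = 1.
  m_2 = 16*1 - 8 = 8, d_2 = (80 - 8^2)/16 = 16/16 = 1, a_2 = floor((8 + 8)/1) = 16.
  m_3 = 1*16 - 8 = 8, d_3 = (80 - 8^2)/1 = 16/1 = 16: (m_3, d_3) = (m_1, d_1) = (8, 16), so from here the quotients repeat a_1, a_2; the period length is 2.
Hence the expansion of sqrt(80) is a_0 = 8 followed by the repeating block 1, 16 (period 2).

[8; (1, 16)]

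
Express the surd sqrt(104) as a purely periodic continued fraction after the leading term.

[10; (5, 20)]

Write x_i = (sqrt(104) + m_i)/d_i with (m_0, d_0) = (0, 1). a_0 = floor(sqrt(104)) = 10, since 10^2 = 100 <= 104 < 121 = 11^2.
Iterate m_{i+1} = d_i*a_i - m_i, d_{i+1} = (104 - m_{i+1}^2)/d_i, a_{i+1} = floor((a_0 + m_{i+1})/d_{i+1}):
  m_1 = 1*10 - 0 = 10, d_1 = (104 - 10^2)/1 = 4/1 = 4, a_1 = floor((10 + 10)/4) = 5.
  m_2 = 4*5 - 10 = 10, d_2 = (104 - 10^2)/4 = 4/4 = 1, a_2 = floor((10 + 10)/1) = 20.
  m_3 = 1*20 - 10 = 10, d_3 = (104 - 10^2)/1 = 4/1 = 4: (m_3, d_3) = (m_1, d_1) = (10, 4), so from here the quotients repeat a_1, a_2; the period length is 2.
Hence the expansion of sqrt(104) is a_0 = 10 followed by the repeating block 5, 20 (period 2).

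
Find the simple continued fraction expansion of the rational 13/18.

[0; 1, 2, 1, 1, 2]

Run the Euclidean algorithm on 13 and 18; the successive quotients are the partial quotients a_0, a_1, ... (each step inverts the fractional part left over by the previous one):
  13 = 0*18 + 13, so a_0 = 0.
  18 = 1*13 + 5, so a_1 = 1.
  13 = 2*5 + 3, so a_2 = 2.
  5 = 1*3 + 2, so a_3 = 1.
  3 = 1*2 + 1, so a_4 = 1.
  2 = 2*1 + 0, so a_5 = 2.
The remainder reaches 0 after 6 divisions, so the expansion has 6 partial quotients, read off in order.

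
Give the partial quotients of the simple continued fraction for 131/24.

Run the Euclidean algorithm on 131 and 24; the successive quotients are the partial quotients a_0, a_1, ... (each step inverts the fractional part left over by the previous one):
  131 = 5*24 + 11, so a_0 = 5.
  24 = 2*11 + 2, so a_1 = 2.
  11 = 5*2 + 1, so a_2 = 5.
  2 = 2*1 + 0, so a_3 = 2.
The remainder reaches 0 after 4 divisions, so the expansion has 4 partial quotients, read off in order.

[5; 2, 5, 2]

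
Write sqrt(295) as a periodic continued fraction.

Write x_i = (sqrt(295) + m_i)/d_i with (m_0, d_0) = (0, 1). a_0 = floor(sqrt(295)) = 17, since 17^2 = 289 <= 295 < 324 = 18^2.
Iterate m_{i+1} = d_i*a_i - m_i, d_{i+1} = (295 - m_{i+1}^2)/d_i, a_{i+1} = floor((a_0 + m_{i+1})/d_{i+1}):
  m_1 = 1*17 - 0 = 17, d_1 = (295 - 17^2)/1 = 6/1 = 6, a_1 = floor((17 + 17)/6) = 5.
  m_2 = 6*5 - 17 = 13, d_2 = (295 - 13^2)/6 = 126/6 = 21, a_2 = floor((17 + 13)/21) = 1.
  m_3 = 21*1 - 13 = 8, d_3 = (295 - 8^2)/21 = 231/21 = 11, a_3 = floor((17 + 8)/11) = 2.
  m_4 = 11*2 - 8 = 14, d_4 = (295 - 14^2)/11 = 99/11 = 9, a_4 = floor((17 + 14)/9) = 3.
  m_5 = 9*3 - 14 = 13, d_5 = (295 - 13^2)/9 = 126/9 = 14, a_5 = floor((17 + 13)/14) = 2.
  m_6 = 14*2 - 13 = 15, d_6 = (295 - 15^2)/14 = 70/14 = 5, a_6 = floor((17 + 15)/5) = 6.
  m_7 = 5*6 - 15 = 15, d_7 = (295 - 15^2)/5 = 70/5 = 14, a_7 = floor((17 + 15)/14) = 2.
  m_8 = 14*2 - 15 = 13, d_8 = (295 - 13^2)/14 = 126/14 = 9, a_8 = floor((17 + 13)/9) = 3.
  m_9 = 9*3 - 13 = 14, d_9 = (295 - 14^2)/9 = 99/9 = 11, a_9 = floor((17 + 14)/11) = 2.
  m_10 = 11*2 - 14 = 8, d_10 = (295 - 8^2)/11 = 231/11 = 21, a_10 = floor((17 + 8)/21) = 1.
  m_11 = 21*1 - 8 = 13, d_11 = (295 - 13^2)/21 = 126/21 = 6, a_11 = floor((17 + 13)/6) = 5.
  m_12 = 6*5 - 13 = 17, d_12 = (295 - 17^2)/6 = 6/6 = 1, a_12 = floor((17 + 17)/1) = 34.
  m_13 = 1*34 - 17 = 17, d_13 = (295 - 17^2)/1 = 6/1 = 6: (m_13, d_13) = (m_1, d_1) = (17, 6), so from here the quotients repeat a_1, ..., a_12; the period length is 12.
Hence the expansion of sqrt(295) is a_0 = 17 followed by the repeating block 5, 1, 2, 3, 2, 6, 2, 3, 2, 1, 5, 34 (period 12).

[17; (5, 1, 2, 3, 2, 6, 2, 3, 2, 1, 5, 34)]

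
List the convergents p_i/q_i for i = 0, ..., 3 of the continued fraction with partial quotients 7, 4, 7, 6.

7/1, 29/4, 210/29, 1289/178

Using the convergent recurrence p_i = a_i*p_{i-1} + p_{i-2}, q_i = a_i*q_{i-1} + q_{i-2} with p_{-2}=0, p_{-1}=1, q_{-2}=1, q_{-1}=0:
  i=0: a_0=7, p_0 = 7*1 + 0 = 7, q_0 = 7*0 + 1 = 1.
  i=1: a_1=4, p_1 = 4*7 + 1 = 29, q_1 = 4*1 + 0 = 4.
  i=2: a_2=7, p_2 = 7*29 + 7 = 210, q_2 = 7*4 + 1 = 29.
  i=3: a_3=6, p_3 = 6*210 + 29 = 1289, q_3 = 6*29 + 4 = 178.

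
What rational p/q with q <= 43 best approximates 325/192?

Expand x = 325/192 as a continued fraction with the Euclidean algorithm:
  325 = 1*192 + 133, so a_0 = 1.
  192 = 1*133 + 59, so a_1 = 1.
  133 = 2*59 + 15, so a_2 = 2.
  59 = 3*15 + 14, so a_3 = 3.
  15 = 1*14 + 1, so a_4 = 1.
  14 = 14*1 + 0, so a_5 = 14.
so x = [1; 1, 2, 3, 1, 14].
Convergents (p_i = a_i*p_{i-1} + p_{i-2}, q_i = a_i*q_{i-1} + q_{i-2} with p_{-2}=0, p_{-1}=1, q_{-2}=1, q_{-1}=0), until the denominator exceeds 43:
  i=0: a_0=1, p_0 = 1*1 + 0 = 1, q_0 = 1*0 + 1 = 1.
  i=1: a_1=1, p_1 = 1*1 + 1 = 2, q_1 = 1*1 + 0 = 1.
  i=2: a_2=2, p_2 = 2*2 + 1 = 5, q_2 = 2*1 + 1 = 3.
  i=3: a_3=3, p_3 = 3*5 + 2 = 17, q_3 = 3*3 + 1 = 10.
  i=4: a_4=1, p_4 = 1*17 + 5 = 22, q_4 = 1*10 + 3 = 13.
  i=5: a_5=14, p_5 = 14*22 + 17 = 325, q_5 = 14*13 + 10 = 192.
q_5 = 192 > 43, so the last convergent with denominator <= 43 is p_4/q_4 = 22/13.
The closest fraction with denominator <= 43 is either p_4/q_4 or the intermediate fraction (k*p_4 + p_3)/(k*q_4 + q_3) with the largest k >= 1 whose denominator stays <= 43; these approach x as k grows, and every other convergent or intermediate fraction in range is farther away.
Largest k: floor((43 - q_3)/q_4) = floor((43 - 10)/13) = 2.
That gives (2*22 + 17)/(2*13 + 10) = 61/36.
Compare the errors: |x - 22/13| = |325*13 - 22*192|/(192*13) = 1/2496, and |x - 61/36| = |325*36 - 61*192|/(192*36) = 12/6912.
Cross-multiplying, 1*6912 = 6912 < 29952 = 12*2496, so 1/2496 is smaller: the convergent 22/13 is closer to x than 61/36.

22/13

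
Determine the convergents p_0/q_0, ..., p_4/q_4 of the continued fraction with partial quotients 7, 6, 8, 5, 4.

7/1, 43/6, 351/49, 1798/251, 7543/1053

Using the convergent recurrence p_i = a_i*p_{i-1} + p_{i-2}, q_i = a_i*q_{i-1} + q_{i-2} with p_{-2}=0, p_{-1}=1, q_{-2}=1, q_{-1}=0:
  i=0: a_0=7, p_0 = 7*1 + 0 = 7, q_0 = 7*0 + 1 = 1.
  i=1: a_1=6, p_1 = 6*7 + 1 = 43, q_1 = 6*1 + 0 = 6.
  i=2: a_2=8, p_2 = 8*43 + 7 = 351, q_2 = 8*6 + 1 = 49.
  i=3: a_3=5, p_3 = 5*351 + 43 = 1798, q_3 = 5*49 + 6 = 251.
  i=4: a_4=4, p_4 = 4*1798 + 351 = 7543, q_4 = 4*251 + 49 = 1053.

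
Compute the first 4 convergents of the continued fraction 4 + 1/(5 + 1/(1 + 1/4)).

Using the convergent recurrence p_i = a_i*p_{i-1} + p_{i-2}, q_i = a_i*q_{i-1} + q_{i-2} with p_{-2}=0, p_{-1}=1, q_{-2}=1, q_{-1}=0:
  i=0: a_0=4, p_0 = 4*1 + 0 = 4, q_0 = 4*0 + 1 = 1.
  i=1: a_1=5, p_1 = 5*4 + 1 = 21, q_1 = 5*1 + 0 = 5.
  i=2: a_2=1, p_2 = 1*21 + 4 = 25, q_2 = 1*5 + 1 = 6.
  i=3: a_3=4, p_3 = 4*25 + 21 = 121, q_3 = 4*6 + 5 = 29.

4/1, 21/5, 25/6, 121/29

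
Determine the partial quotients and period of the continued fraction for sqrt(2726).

[52; (4, 1, 2, 1, 4, 104)]

Write x_i = (sqrt(2726) + m_i)/d_i with (m_0, d_0) = (0, 1). a_0 = floor(sqrt(2726)) = 52, since 52^2 = 2704 <= 2726 < 2809 = 53^2.
Iterate m_{i+1} = d_i*a_i - m_i, d_{i+1} = (2726 - m_{i+1}^2)/d_i, a_{i+1} = floor((a_0 + m_{i+1})/d_{i+1}):
  m_1 = 1*52 - 0 = 52, d_1 = (2726 - 52^2)/1 = 22/1 = 22, a_1 = floor((52 + 52)/22) = 4.
  m_2 = 22*4 - 52 = 36, d_2 = (2726 - 36^2)/22 = 1430/22 = 65, a_2 = floor((52 + 36)/65) = 1.
  m_3 = 65*1 - 36 = 29, d_3 = (2726 - 29^2)/65 = 1885/65 = 29, a_3 = floor((52 + 29)/29) = 2.
  m_4 = 29*2 - 29 = 29, d_4 = (2726 - 29^2)/29 = 1885/29 = 65, a_4 = floor((52 + 29)/65) = 1.
  m_5 = 65*1 - 29 = 36, d_5 = (2726 - 36^2)/65 = 1430/65 = 22, a_5 = floor((52 + 36)/22) = 4.
  m_6 = 22*4 - 36 = 52, d_6 = (2726 - 52^2)/22 = 22/22 = 1, a_6 = floor((52 + 52)/1) = 104.
  m_7 = 1*104 - 52 = 52, d_7 = (2726 - 52^2)/1 = 22/1 = 22: (m_7, d_7) = (m_1, d_1) = (52, 22), so from here the quotients repeat a_1, ..., a_6; the period length is 6.
Hence the expansion of sqrt(2726) is a_0 = 52 followed by the repeating block 4, 1, 2, 1, 4, 104 (period 6).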